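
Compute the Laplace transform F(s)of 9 9/s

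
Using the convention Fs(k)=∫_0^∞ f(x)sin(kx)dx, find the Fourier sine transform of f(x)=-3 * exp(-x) -3 * k/(k^2 + 1)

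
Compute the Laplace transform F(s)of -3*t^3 -18/s^4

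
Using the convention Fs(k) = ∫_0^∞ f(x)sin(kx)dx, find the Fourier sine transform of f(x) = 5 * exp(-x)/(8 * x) 5 * atan(k)/8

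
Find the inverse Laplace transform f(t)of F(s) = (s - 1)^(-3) t^2*exp(t)/2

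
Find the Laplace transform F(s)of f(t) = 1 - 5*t 1/s - 5/s^2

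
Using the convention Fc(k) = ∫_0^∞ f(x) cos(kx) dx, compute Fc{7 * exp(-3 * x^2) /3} 7 * sqrt(3) * sqrt(pi) * exp(-k^2/12) /18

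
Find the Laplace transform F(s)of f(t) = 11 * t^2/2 11/s^3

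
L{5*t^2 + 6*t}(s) 6/s^2 + 10/s^3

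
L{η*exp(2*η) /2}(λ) 1/(2*(λ - 2) ^2) 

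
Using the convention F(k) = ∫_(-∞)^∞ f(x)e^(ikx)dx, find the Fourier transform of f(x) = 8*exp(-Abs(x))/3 16/(3*(k^2+1))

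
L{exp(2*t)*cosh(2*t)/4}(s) (s - 2)/(4*s*(s - 4))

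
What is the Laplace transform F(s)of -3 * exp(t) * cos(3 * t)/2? 3 * (1 - s)/(2 * ((s - 1)^2 + 9))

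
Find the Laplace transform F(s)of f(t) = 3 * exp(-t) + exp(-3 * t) 3/(s + 1) + 1/(s + 3)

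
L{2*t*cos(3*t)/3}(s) 2*(s^2 - 9)/(3*(s^2 + 9)^2)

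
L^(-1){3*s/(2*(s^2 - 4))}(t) 3*cosh(2*t)/2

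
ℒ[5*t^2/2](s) 5/s^3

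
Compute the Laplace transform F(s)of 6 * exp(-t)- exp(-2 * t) 6/(s+1)-1/(s+2)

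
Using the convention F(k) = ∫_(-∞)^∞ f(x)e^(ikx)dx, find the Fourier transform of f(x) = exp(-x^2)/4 sqrt(pi)*exp(-k^2/4)/4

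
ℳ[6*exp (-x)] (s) 6*gamma (s)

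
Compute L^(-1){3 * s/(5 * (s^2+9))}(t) 3 * cos(3 * t)/5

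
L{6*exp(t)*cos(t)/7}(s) 6*(s - 1)/(7*((s - 1)^2 + 1))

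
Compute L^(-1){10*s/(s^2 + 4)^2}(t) 5*t*sin(2*t)/2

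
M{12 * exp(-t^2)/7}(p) 6 * gamma(p/2)/7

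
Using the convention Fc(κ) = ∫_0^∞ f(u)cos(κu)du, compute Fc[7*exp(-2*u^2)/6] 7*sqrt(2)*sqrt(pi)*exp(-κ^2/8)/24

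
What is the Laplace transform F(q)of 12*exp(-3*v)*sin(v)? 12/((q+3)^2+1)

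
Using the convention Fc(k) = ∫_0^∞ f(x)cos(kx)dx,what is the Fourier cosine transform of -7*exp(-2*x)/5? -14/(5*k^2 + 20)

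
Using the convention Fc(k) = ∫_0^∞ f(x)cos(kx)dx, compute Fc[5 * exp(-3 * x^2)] 5 * sqrt(3) * sqrt(pi) * exp(-k^2/12)/6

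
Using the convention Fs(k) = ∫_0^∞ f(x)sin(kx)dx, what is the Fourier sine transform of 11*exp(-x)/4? 11*k/(4*(k^2 + 1))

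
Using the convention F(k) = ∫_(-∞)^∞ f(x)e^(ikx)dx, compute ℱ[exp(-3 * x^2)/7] sqrt(3) * sqrt(pi) * exp(-k^2/12)/21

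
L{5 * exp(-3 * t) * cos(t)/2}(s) 5 * (s+3)/(2 * ((s+3)^2+1))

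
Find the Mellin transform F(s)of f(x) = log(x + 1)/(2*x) -pi*csc(pi*s)/(2*s - 2)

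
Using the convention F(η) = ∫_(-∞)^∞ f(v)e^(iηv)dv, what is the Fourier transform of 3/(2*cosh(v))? 3*pi/(2*cosh(pi*η/2))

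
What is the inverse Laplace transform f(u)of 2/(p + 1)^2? 2 * u * exp(-u)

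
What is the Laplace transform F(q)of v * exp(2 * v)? (q - 2)^(-2)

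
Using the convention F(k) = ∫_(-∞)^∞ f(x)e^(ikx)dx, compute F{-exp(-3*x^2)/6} -sqrt(3)*sqrt(pi)*exp(-k^2/12)/18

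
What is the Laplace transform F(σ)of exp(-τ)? 1/(σ + 1)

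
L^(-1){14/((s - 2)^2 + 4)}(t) 7 * exp(2 * t) * sin(2 * t)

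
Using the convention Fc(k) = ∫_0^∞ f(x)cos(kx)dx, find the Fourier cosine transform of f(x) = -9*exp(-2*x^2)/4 -9*sqrt(2)*sqrt(pi)*exp(-k^2/8)/16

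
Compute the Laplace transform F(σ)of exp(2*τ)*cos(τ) (σ - 2)/((σ - 2)^2 + 1)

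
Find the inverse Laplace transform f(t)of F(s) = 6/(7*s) 6/7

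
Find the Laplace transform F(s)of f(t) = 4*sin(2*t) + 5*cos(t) 8/(s^2 + 4) + 5*s/(s^2 + 1)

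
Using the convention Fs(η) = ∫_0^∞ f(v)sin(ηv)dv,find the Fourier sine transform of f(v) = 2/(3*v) pi/3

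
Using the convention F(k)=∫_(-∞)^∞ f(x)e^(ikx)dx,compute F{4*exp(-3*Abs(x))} 24/(k^2+9)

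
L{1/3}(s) 1/(3 * s)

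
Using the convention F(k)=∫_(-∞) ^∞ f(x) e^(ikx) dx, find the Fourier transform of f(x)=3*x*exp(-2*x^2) 3*sqrt(2)*I*sqrt(pi)*k*exp(-k^2/8) /8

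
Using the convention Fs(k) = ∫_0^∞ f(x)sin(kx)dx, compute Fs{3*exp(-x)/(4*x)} 3*atan(k)/4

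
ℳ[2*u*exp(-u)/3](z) 2*gamma(z+1)/3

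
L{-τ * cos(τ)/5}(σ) (1 - σ^2)/(5 * (σ^2 + 1)^2)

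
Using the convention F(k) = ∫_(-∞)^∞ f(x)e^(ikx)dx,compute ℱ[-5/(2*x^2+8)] -5*pi*exp(-2*Abs(k))/4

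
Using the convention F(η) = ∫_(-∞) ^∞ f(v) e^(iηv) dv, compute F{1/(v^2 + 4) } pi*exp(-2*Abs(η) ) /2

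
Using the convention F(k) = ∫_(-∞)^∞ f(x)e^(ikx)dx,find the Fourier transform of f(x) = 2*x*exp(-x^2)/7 I*sqrt(pi)*k*exp(-k^2/4)/7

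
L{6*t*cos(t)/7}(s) 6*(s^2-1)/(7*(s^2 + 1)^2)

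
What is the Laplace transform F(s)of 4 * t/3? 4/(3 * s^2)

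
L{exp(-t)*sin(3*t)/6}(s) 1/(2*((s + 1)^2 + 9))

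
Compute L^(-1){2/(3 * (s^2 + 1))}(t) 2 * sin(t)/3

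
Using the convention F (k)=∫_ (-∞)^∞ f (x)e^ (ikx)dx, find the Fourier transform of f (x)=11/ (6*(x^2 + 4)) 11*pi*exp (-2*Abs (k))/12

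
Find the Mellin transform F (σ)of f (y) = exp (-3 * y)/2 gamma (σ)/ (2 * 3^σ)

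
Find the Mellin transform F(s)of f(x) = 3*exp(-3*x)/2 3^(1 - s)*gamma(s)/2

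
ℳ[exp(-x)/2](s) gamma(s)/2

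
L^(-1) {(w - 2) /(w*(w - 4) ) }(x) exp(2*x)*cosh(2*x) 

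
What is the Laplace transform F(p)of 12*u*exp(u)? 12/(p - 1)^2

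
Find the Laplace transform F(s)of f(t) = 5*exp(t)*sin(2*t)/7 10/(7*((s - 1)^2 + 4))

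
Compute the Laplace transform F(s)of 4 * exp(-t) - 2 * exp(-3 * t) 4/(s + 1) - 2/(s + 3)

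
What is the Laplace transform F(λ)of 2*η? 2/λ^2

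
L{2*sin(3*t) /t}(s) 2*atan(3/s) 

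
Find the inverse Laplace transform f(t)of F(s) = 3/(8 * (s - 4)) 3 * exp(4 * t)/8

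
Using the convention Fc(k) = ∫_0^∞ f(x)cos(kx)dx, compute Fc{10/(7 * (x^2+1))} 5 * pi * exp(-k)/7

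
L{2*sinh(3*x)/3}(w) 2/(w^2 - 9)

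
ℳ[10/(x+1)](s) 10*pi*csc(pi*s)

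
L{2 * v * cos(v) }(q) 2 * (q^2 - 1) /(q^2 + 1) ^2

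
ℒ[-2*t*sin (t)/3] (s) -4*s/ (3*(s^2+1)^2)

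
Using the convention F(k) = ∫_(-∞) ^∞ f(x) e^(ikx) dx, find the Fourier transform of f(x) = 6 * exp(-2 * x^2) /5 3 * sqrt(2) * sqrt(pi) * exp(-k^2/8) /5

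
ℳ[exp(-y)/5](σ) gamma(σ)/5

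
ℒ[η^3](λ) 6/λ^4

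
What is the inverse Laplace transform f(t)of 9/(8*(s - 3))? 9*exp(3*t)/8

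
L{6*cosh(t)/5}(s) 6*s/(5*(s^2 - 1))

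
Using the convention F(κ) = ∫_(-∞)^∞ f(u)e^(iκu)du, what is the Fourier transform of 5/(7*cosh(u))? 5*pi/(7*cosh(pi*κ/2))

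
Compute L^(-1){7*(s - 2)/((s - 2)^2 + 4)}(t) 7*exp(2*t)*cos(2*t)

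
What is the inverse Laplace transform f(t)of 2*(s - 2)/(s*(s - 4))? 2*exp(2*t)*cosh(2*t)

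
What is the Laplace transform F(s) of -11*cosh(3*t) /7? -11*s/(7*s^2 - 63) 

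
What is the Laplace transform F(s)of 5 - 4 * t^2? 5/s - 8/s^3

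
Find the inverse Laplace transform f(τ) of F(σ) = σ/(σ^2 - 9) cosh(3*τ) 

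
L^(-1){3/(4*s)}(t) 3/4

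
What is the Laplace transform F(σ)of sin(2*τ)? 2/(σ^2+4)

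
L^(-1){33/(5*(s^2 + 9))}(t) 11*sin(3*t)/5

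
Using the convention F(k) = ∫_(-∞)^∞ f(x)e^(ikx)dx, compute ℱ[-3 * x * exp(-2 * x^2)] -3 * sqrt(2) * I * sqrt(pi) * k * exp(-k^2/8)/8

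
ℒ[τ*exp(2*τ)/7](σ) 1/(7*(σ - 2)^2)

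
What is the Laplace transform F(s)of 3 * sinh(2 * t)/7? 6/(7 * (s^2 - 4))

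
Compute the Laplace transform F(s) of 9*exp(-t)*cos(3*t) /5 9*(s + 1) /(5*((s + 1) ^2 + 9) ) 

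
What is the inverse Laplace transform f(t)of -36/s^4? -6 * t^3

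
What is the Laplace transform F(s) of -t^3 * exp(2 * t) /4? -3/(2 * (s - 2) ^4) 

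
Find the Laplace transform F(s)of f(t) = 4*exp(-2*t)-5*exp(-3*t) 4/(s + 2)-5/(s + 3)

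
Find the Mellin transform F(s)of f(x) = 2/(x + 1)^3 gamma(s)*gamma(3 - s)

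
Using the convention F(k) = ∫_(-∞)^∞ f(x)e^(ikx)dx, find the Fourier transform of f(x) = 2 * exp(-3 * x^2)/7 2 * sqrt(3) * sqrt(pi) * exp(-k^2/12)/21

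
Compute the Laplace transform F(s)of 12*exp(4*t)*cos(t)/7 12*(s - 4)/(7*((s - 4)^2 + 1))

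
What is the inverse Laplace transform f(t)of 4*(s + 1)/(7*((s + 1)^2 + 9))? 4*exp(-t)*cos(3*t)/7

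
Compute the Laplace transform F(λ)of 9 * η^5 1080/λ^6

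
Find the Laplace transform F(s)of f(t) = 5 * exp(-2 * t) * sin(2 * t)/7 10/(7 * ((s + 2)^2 + 4))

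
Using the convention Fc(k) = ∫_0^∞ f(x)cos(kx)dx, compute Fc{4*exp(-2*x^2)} sqrt(2)*sqrt(pi)*exp(-k^2/8)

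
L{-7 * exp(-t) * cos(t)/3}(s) 7 * (-s - 1)/(3 * ((s + 1)^2 + 1))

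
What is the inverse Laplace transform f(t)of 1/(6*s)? 1/6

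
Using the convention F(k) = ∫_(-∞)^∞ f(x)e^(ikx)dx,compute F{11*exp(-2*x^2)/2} 11*sqrt(2)*sqrt(pi)*exp(-k^2/8)/4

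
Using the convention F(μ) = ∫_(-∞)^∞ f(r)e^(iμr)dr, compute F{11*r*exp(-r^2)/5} 11*I*sqrt(pi)*μ*exp(-μ^2/4)/10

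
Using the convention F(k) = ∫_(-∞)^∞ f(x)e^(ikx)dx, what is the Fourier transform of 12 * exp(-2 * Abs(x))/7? 48/(7 * (k^2+4))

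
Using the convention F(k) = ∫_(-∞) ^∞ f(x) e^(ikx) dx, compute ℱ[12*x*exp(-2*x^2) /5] 3*sqrt(2)*I*sqrt(pi)*k*exp(-k^2/8) /10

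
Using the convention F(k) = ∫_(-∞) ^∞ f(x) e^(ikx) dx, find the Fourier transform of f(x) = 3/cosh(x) 3*pi/cosh(pi*k/2) 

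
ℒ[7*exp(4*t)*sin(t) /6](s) 7/(6*((s - 4) ^2+1) ) 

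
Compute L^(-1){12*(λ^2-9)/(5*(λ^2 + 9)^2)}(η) 12*η*cos(3*η)/5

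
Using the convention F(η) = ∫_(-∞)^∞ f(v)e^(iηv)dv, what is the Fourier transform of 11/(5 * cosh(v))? 11 * pi/(5 * cosh(pi * η/2))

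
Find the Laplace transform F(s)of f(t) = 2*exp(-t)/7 2/(7*(s + 1))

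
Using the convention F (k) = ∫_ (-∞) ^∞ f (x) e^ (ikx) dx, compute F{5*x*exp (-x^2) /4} 5*I*sqrt (pi)*k*exp (-k^2/4) /8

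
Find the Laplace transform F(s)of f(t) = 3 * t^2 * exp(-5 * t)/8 3/(4 * (s + 5)^3)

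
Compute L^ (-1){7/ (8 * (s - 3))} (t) 7 * exp (3 * t)/8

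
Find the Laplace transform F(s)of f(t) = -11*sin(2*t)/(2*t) -11*atan(2/s)/2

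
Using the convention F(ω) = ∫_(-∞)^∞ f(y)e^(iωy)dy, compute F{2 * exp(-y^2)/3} 2 * sqrt(pi) * exp(-ω^2/4)/3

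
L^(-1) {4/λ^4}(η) 2*η^3/3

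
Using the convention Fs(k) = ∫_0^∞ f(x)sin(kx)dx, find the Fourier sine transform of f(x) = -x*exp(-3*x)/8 -3*k/(4*(k^2 + 9)^2)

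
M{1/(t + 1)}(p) pi*csc(pi*p)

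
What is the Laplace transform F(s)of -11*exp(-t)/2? -11/(2*s + 2)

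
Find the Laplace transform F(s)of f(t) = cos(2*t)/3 s/(3*(s^2 + 4))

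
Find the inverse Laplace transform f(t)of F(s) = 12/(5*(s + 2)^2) 12*t*exp(-2*t)/5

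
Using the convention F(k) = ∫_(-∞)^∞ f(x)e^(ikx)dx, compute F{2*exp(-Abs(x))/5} 4/(5*(k^2+1))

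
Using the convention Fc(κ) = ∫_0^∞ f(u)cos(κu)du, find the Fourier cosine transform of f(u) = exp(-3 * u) 3/(κ^2 + 9)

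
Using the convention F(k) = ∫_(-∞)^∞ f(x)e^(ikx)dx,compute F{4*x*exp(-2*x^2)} sqrt(2)*I*sqrt(pi)*k*exp(-k^2/8)/2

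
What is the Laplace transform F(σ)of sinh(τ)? 1/(σ^2-1)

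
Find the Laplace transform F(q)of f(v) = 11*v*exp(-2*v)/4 11/(4*(q + 2)^2)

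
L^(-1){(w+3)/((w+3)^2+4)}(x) exp(-3*x)*cos(2*x)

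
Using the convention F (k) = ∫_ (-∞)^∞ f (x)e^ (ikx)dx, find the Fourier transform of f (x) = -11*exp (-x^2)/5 -11*sqrt (pi)*exp (-k^2/4)/5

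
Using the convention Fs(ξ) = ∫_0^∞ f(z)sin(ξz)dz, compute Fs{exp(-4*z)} ξ/(ξ^2+16)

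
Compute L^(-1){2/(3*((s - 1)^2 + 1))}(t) 2*exp(t)*sin(t)/3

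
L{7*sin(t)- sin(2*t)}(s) 7/(s^2+1)-2/(s^2+4)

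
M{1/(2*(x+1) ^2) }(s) (-pi*s+pi) /(2*sin(pi*s) ) 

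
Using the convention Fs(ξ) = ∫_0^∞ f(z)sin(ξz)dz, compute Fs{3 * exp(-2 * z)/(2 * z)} 3 * atan(ξ/2)/2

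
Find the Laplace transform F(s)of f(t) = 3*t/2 3/(2*s^2)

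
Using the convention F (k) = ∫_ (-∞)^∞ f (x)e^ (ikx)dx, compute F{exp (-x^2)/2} sqrt (pi)*exp (-k^2/4)/2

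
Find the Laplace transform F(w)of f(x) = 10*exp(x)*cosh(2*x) 10*(w - 1)/((w - 1)^2 - 4)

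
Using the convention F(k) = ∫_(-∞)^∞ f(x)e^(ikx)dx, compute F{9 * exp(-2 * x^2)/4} 9 * sqrt(2) * sqrt(pi) * exp(-k^2/8)/8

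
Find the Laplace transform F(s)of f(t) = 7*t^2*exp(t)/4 7/(2*(s - 1)^3)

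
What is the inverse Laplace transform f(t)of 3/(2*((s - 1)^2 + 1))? 3*exp(t)*sin(t)/2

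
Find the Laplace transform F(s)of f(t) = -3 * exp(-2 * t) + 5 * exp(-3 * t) 5/(s + 3)-3/(s + 2)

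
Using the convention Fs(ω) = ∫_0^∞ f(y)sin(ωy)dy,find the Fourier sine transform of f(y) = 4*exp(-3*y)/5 4*ω/(5*(ω^2+9))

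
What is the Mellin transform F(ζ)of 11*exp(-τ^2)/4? 11*gamma(ζ/2)/8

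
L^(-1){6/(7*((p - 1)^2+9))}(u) 2*exp(u)*sin(3*u)/7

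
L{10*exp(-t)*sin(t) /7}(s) 10/(7*((s + 1) ^2 + 1) ) 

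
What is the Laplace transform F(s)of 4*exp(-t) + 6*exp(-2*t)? 6/(s + 2) + 4/(s + 1)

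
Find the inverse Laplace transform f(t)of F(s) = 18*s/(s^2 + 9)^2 3*t*sin(3*t)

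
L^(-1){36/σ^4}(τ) 6*τ^3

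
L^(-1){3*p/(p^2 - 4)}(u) 3*cosh(2*u)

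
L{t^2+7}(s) 7/s+2/s^3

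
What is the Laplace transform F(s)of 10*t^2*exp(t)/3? 20/(3*(s - 1)^3)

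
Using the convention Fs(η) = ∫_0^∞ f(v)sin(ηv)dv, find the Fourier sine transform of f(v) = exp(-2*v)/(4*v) atan(η/2)/4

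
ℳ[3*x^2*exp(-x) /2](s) 3*gamma(s + 2) /2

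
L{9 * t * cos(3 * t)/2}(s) 9 * (s^2 - 9)/(2 * (s^2 + 9)^2)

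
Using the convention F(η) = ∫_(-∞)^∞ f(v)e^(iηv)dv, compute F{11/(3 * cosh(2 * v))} 11 * pi/(6 * cosh(pi * η/4))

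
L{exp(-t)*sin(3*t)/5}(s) 3/(5*((s + 1)^2 + 9))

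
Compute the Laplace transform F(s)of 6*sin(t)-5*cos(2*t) 6/(s^2 + 1)-5*s/(s^2 + 4)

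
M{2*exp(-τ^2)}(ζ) gamma(ζ/2)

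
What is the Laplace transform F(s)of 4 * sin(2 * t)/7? 8/(7 * (s^2 + 4))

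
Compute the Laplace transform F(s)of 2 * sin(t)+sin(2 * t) 2/(s^2+4)+2/(s^2+1)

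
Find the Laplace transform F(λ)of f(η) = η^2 2/λ^3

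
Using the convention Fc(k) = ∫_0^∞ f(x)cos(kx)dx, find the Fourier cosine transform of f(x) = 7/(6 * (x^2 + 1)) 7 * pi * exp(-k)/12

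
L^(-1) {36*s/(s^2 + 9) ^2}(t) 6*t*sin(3*t) 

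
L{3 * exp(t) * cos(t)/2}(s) 3 * (s - 1)/(2 * ((s - 1)^2 + 1))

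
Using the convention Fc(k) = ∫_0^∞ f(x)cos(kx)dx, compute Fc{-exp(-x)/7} -1/(7*k^2+7)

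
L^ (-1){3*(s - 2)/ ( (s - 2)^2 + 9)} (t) 3*exp (2*t)*cos (3*t)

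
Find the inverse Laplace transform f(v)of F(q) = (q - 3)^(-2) v * exp(3 * v)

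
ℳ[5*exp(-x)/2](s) 5*gamma(s)/2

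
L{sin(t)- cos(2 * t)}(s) 1/(s^2 + 1)- s/(s^2 + 4)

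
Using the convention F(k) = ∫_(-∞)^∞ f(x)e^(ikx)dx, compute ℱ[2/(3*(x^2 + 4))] pi*exp(-2*Abs(k))/3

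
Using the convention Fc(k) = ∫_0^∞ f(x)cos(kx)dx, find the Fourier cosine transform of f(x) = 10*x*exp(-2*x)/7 10*(4 - k^2)/(7*(k^2 + 4)^2)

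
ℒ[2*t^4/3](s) 16/s^5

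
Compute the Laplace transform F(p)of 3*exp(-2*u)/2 3/(2*(p + 2))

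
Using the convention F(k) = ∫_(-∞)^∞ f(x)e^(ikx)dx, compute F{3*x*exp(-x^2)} 3*I*sqrt(pi)*k*exp(-k^2/4)/2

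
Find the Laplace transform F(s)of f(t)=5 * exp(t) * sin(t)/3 5/(3 * ((s - 1)^2+1))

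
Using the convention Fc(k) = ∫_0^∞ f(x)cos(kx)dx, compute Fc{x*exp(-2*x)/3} (4 - k^2)/(3*(k^2 + 4)^2)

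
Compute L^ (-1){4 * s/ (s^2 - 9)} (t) 4 * cosh (3 * t)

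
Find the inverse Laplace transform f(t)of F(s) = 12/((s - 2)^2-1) 12 * exp(2 * t) * sinh(t)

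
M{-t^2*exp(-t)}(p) -gamma(p + 2)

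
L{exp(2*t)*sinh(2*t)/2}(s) 1/(s*(s - 4))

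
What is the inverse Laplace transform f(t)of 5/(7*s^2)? 5*t/7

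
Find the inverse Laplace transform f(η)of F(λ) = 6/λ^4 η^3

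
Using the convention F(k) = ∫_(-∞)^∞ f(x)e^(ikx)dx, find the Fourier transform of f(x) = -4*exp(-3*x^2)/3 -4*sqrt(3)*sqrt(pi)*exp(-k^2/12)/9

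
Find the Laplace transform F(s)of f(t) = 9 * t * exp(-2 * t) 9/(s + 2)^2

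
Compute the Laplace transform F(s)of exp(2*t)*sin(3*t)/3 1/((s - 2)^2 + 9)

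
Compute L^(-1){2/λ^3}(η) η^2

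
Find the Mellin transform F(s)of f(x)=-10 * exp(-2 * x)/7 -10 * gamma(s)/(7 * 2^s)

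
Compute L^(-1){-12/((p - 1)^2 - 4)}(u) -6 * exp(u) * sinh(2 * u)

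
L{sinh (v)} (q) 1/ (q^2 - 1)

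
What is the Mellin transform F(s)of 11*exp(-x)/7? 11*gamma(s)/7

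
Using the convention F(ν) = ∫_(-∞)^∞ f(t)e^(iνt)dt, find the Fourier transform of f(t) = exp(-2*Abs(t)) 4/(ν^2 + 4)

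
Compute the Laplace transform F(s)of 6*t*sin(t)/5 12*s/(5*(s^2 + 1)^2)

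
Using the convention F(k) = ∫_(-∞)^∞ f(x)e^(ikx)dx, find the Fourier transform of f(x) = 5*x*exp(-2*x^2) 5*sqrt(2)*I*sqrt(pi)*k*exp(-k^2/8)/8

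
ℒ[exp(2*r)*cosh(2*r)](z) (z - 2)/(z*(z - 4))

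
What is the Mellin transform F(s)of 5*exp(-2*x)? 5*gamma(s)/2^s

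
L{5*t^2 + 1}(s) 10/s^3 + 1/s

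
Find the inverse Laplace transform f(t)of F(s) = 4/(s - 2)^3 2 * t^2 * exp(2 * t)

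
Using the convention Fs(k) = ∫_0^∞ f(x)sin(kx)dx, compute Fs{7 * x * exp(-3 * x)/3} 14 * k/(k^2+9)^2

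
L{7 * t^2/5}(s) 14/(5 * s^3)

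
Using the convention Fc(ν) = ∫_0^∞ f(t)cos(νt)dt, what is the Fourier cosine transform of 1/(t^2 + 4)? pi * exp(-2 * ν)/4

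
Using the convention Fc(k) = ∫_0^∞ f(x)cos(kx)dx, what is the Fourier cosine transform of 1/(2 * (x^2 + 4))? pi * exp(-2 * k)/8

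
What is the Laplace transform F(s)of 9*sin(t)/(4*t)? 9*atan(1/s)/4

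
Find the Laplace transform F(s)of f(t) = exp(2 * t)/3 1/(3 * (s - 2))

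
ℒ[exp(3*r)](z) 1/(z - 3)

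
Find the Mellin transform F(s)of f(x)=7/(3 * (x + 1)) 7 * pi * csc(pi * s)/3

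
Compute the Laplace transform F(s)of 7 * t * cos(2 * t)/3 7 * (s^2-4)/(3 * (s^2 + 4)^2)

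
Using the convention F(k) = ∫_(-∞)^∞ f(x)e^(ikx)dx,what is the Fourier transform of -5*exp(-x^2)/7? -5*sqrt(pi)*exp(-k^2/4)/7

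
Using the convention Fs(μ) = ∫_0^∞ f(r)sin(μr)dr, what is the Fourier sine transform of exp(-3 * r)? μ/(μ^2+9)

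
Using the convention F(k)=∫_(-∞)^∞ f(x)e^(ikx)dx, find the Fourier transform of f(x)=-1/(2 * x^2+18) -pi * exp(-3 * Abs(k))/6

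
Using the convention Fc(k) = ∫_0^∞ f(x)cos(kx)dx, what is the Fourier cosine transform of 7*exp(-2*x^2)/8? 7*sqrt(2)*sqrt(pi)*exp(-k^2/8)/32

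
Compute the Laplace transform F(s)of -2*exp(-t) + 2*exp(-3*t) 2/(s + 3) - 2/(s + 1)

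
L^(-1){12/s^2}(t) 12*t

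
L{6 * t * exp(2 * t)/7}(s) 6/(7 * (s - 2)^2)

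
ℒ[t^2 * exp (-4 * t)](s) 2/ (s + 4)^3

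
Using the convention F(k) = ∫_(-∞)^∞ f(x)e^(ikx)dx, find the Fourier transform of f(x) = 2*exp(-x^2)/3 2*sqrt(pi)*exp(-k^2/4)/3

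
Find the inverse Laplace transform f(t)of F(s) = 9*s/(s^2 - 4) 9*cosh(2*t)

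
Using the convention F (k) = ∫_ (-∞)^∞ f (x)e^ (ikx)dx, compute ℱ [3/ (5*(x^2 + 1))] 3*pi*exp (-Abs (k))/5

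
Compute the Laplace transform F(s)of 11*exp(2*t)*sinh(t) 11/((s - 2)^2 - 1)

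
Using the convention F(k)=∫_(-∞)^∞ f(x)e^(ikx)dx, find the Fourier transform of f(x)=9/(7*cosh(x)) 9*pi/(7*cosh(pi*k/2))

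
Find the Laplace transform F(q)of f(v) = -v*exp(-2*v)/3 -1/(3*(q + 2)^2)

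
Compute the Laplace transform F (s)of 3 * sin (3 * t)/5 9/ (5 * (s^2 + 9))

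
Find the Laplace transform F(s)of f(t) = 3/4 3/(4*s)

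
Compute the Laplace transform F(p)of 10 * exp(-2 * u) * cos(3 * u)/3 10 * (p+2)/(3 * ((p+2)^2+9))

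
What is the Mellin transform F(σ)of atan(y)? -pi * sec(pi * σ/2)/(2 * σ)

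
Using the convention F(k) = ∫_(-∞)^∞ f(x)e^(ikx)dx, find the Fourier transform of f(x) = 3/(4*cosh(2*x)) 3*pi/(8*cosh(pi*k/4))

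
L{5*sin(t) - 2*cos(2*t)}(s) 5/(s^2 + 1) - 2*s/(s^2 + 4)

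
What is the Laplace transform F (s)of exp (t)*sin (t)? 1/ ( (s - 1)^2+1)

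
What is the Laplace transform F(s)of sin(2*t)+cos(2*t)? s/(s^2+4)+2/(s^2+4)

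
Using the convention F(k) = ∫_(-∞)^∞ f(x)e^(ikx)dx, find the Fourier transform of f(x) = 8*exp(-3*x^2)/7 8*sqrt(3)*sqrt(pi)*exp(-k^2/12)/21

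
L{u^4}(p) 24/p^5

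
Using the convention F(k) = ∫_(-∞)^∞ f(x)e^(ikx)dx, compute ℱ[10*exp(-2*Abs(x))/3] 40/(3*(k^2 + 4))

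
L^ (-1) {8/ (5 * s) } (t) 8/5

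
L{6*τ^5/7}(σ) 720/(7*σ^6)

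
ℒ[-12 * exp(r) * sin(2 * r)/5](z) -24/(5 * (z - 1)^2 + 20)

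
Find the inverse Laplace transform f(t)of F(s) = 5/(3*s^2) 5*t/3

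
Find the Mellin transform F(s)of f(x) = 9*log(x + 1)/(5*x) -9*pi*csc(pi*s)/(5*s - 5)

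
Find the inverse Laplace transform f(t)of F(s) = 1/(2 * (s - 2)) exp(2 * t)/2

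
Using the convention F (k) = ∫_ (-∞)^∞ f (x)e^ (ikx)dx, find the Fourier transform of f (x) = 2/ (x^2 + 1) 2*pi*exp (-Abs (k))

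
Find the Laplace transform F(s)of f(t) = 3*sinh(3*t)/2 9/(2*(s^2 - 9))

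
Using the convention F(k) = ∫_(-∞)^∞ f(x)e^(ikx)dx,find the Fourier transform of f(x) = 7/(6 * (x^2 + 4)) 7 * pi * exp(-2 * Abs(k))/12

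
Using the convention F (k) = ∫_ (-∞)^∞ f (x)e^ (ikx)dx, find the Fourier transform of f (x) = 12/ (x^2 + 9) 4*pi*exp (-3*Abs (k))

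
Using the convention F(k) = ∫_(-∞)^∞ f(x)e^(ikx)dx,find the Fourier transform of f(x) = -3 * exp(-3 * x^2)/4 -sqrt(3) * sqrt(pi) * exp(-k^2/12)/4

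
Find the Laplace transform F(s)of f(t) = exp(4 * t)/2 1/(2 * (s - 4))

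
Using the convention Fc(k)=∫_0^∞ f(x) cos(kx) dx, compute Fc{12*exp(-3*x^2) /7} 2*sqrt(3)*sqrt(pi)*exp(-k^2/12) /7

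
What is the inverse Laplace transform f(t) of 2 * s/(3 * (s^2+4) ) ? 2 * cos(2 * t) /3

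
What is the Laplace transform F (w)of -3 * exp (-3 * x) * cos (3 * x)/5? 3 * (-w - 3)/ (5 * ( (w + 3)^2 + 9))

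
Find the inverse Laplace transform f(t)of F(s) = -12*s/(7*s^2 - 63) -12*cosh(3*t)/7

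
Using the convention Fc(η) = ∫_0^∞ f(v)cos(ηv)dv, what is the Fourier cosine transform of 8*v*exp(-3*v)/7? 8*(9 - η^2)/(7*(η^2 + 9)^2)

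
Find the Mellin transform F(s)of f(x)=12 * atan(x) -6 * pi * sec(pi * s/2)/s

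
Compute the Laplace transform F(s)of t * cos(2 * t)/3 (s^2 - 4)/(3 * (s^2 + 4)^2)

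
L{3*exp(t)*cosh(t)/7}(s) 3*(s - 1)/(7*s*(s - 2))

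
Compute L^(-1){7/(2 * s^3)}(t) 7 * t^2/4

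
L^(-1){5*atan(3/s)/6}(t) 5*sin(3*t)/(6*t)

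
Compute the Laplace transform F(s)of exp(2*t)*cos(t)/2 (s - 2)/(2*((s - 2)^2 + 1))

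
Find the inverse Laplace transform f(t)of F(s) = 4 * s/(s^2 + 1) 4 * cos(t)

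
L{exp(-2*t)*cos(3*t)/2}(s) (s + 2)/(2*((s + 2)^2 + 9))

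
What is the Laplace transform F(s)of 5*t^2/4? 5/(2*s^3)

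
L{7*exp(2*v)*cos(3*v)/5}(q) 7*(q - 2)/(5*((q - 2)^2+9))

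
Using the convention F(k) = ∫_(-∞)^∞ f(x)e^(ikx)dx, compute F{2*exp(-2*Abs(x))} 8/(k^2+4)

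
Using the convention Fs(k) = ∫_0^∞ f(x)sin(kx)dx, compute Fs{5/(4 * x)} 5 * pi/8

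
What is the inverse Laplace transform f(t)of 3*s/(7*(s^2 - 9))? 3*cosh(3*t)/7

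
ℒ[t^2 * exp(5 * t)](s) 2/(s - 5)^3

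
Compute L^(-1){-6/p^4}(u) -u^3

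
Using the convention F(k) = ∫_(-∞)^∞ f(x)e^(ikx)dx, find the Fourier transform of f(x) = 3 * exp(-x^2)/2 3 * sqrt(pi) * exp(-k^2/4)/2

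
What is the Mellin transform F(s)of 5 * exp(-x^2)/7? 5 * gamma(s/2)/14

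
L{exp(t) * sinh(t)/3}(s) 1/(3 * s * (s - 2))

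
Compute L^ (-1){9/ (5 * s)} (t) 9/5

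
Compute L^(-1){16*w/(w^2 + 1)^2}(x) 8*x*sin(x)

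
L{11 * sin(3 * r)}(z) 33/(z^2+9)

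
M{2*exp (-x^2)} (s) gamma (s/2)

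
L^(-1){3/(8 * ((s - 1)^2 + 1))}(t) 3 * exp(t) * sin(t)/8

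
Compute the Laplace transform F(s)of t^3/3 2/s^4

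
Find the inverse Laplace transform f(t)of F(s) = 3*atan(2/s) 3*sin(2*t)/t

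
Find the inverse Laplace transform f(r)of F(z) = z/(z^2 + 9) cos(3*r)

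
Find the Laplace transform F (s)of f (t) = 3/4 3/ (4*s)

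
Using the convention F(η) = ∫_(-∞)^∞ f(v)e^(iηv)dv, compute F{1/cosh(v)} pi/cosh(pi*η/2)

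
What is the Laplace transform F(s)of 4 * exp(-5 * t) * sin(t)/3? 4/(3 * ((s + 5)^2 + 1))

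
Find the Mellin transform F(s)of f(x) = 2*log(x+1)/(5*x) -2*pi*csc(pi*s)/(5*s - 5)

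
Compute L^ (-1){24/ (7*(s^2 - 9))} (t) 8*sinh (3*t)/7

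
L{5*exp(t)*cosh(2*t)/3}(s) 5*(s - 1)/(3*((s - 1)^2 - 4))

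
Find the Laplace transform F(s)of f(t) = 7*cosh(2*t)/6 7*s/(6*(s^2 - 4))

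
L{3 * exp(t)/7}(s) 3/(7 * (s - 1))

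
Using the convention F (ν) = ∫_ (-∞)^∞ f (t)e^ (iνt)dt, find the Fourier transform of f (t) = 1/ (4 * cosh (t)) pi/ (4 * cosh (pi * ν/2))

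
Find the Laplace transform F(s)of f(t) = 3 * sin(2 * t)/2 3/(s^2+4)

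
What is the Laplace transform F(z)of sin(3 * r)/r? atan(3/z)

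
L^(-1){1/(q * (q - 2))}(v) exp(v) * sinh(v)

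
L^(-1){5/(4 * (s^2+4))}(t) 5 * sin(2 * t)/8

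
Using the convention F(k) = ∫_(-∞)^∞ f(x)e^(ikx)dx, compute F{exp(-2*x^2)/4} sqrt(2)*sqrt(pi)*exp(-k^2/8)/8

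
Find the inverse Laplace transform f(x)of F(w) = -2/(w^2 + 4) -sin(2*x)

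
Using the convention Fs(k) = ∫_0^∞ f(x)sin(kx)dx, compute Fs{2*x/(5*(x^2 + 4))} pi*exp(-2*k)/5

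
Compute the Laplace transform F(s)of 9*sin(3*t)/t 9*atan(3/s)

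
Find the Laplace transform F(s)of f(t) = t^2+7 7/s+2/s^3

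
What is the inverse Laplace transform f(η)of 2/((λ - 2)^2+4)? exp(2*η)*sin(2*η)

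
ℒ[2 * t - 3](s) 2/s^2 - 3/s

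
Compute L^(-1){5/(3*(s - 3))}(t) 5*exp(3*t)/3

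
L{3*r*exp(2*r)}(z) 3/(z - 2)^2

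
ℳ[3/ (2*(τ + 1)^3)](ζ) 3*pi*(ζ - 2)*(ζ - 1)/ (4*sin (pi*ζ))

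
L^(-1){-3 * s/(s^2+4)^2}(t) -3 * t * sin(2 * t)/4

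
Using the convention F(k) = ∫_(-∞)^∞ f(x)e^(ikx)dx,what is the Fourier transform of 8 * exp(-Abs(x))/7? 16/(7 * (k^2 + 1))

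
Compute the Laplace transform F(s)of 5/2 5/(2*s)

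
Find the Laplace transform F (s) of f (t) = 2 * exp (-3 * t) 2/ (s+3) 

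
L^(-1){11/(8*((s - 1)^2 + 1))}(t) 11*exp(t)*sin(t)/8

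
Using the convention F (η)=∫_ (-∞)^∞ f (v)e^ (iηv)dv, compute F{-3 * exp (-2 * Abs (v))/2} -6/ (η^2+4)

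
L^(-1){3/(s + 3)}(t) 3*exp(-3*t)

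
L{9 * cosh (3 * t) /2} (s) 9 * s/ (2 * (s^2 - 9) ) 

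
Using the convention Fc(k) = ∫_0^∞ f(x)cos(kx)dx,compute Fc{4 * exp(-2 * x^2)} sqrt(2) * sqrt(pi) * exp(-k^2/8)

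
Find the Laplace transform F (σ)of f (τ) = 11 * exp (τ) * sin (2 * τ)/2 11/ ( (σ - 1)^2 + 4)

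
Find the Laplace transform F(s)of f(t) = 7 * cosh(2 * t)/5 7 * s/(5 * (s^2 - 4))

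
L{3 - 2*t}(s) 3/s - 2/s^2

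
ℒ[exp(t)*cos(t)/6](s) (s - 1)/(6*((s - 1)^2+1))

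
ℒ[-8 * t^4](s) -192/s^5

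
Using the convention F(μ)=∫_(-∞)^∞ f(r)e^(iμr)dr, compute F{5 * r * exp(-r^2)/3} 5 * I * sqrt(pi) * μ * exp(-μ^2/4)/6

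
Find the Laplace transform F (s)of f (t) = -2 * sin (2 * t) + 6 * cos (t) 6 * s/ (s^2 + 1) - 4/ (s^2 + 4)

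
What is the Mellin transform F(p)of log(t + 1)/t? -pi*csc(pi*p)/(p - 1)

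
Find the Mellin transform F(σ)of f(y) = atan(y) -pi * sec(pi * σ/2)/(2 * σ)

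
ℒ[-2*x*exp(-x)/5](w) -2/(5*(w + 1)^2)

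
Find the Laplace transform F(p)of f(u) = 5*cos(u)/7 5*p/(7*(p^2 + 1))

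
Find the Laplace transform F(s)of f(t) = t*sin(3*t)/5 6*s/(5*(s^2 + 9)^2)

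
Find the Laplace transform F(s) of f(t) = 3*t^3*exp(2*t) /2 9/(s - 2) ^4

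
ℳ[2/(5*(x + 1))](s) 2*pi*csc(pi*s)/5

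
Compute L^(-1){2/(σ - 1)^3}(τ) τ^2*exp(τ)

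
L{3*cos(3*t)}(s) 3*s/(s^2 + 9)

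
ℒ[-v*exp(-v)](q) -1/(q + 1) ^2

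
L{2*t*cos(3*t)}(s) 2*(s^2 - 9)/(s^2 + 9)^2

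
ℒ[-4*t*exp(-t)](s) -4/(s + 1)^2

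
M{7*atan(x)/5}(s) -7*pi*sec(pi*s/2)/(10*s)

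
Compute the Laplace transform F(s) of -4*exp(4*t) -4/(s - 4) 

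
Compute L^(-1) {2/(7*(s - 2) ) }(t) 2*exp(2*t) /7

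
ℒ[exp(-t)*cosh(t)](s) (s+1)/(s*(s+2))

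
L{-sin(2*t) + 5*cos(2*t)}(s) 5*s/(s^2 + 4) - 2/(s^2 + 4)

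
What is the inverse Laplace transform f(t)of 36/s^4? 6 * t^3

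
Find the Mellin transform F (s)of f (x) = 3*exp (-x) 3*gamma (s)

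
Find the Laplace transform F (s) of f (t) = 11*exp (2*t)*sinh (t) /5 11/ (5*( (s - 2) ^2 - 1) ) 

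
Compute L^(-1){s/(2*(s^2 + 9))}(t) cos(3*t)/2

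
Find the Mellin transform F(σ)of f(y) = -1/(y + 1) -pi*csc(pi*σ)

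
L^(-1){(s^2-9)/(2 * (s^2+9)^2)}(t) t * cos(3 * t)/2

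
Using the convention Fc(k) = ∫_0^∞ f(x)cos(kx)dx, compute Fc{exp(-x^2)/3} sqrt(pi)*exp(-k^2/4)/6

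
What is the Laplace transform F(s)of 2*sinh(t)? 2/(s^2 - 1)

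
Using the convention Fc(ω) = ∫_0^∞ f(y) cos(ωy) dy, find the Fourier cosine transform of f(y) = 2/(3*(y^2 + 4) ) pi*exp(-2*ω) /6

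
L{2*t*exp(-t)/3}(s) 2/(3*(s+1)^2)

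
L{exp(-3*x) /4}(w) 1/(4*(w+3) ) 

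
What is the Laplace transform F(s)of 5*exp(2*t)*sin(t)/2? 5/(2*((s - 2)^2 + 1))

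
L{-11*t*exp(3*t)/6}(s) -11/(6*(s - 3)^2)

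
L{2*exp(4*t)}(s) 2/(s - 4)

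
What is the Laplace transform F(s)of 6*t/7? 6/(7*s^2)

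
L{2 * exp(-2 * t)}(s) 2/(s + 2)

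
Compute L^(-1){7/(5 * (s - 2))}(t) 7 * exp(2 * t)/5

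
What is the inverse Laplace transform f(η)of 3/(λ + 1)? 3*exp(-η)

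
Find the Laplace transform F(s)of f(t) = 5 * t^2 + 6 6/s + 10/s^3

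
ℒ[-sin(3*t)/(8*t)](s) -atan(3/s)/8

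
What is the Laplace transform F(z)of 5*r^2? 10/z^3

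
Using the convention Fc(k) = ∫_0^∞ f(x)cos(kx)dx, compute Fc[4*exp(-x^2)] 2*sqrt(pi)*exp(-k^2/4)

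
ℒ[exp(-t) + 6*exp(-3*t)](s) 6/(s + 3) + 1/(s + 1)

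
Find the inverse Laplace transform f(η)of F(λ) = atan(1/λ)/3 sin(η)/(3*η)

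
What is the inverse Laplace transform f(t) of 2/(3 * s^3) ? t^2/3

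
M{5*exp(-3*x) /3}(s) 5*gamma(s) /(3*3^s) 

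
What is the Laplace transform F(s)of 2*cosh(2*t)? 2*s/(s^2 - 4)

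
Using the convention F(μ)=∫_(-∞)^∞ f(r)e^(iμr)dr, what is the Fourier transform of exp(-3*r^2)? sqrt(3)*sqrt(pi)*exp(-μ^2/12)/3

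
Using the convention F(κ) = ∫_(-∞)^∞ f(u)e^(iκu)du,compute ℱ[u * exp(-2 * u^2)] sqrt(2) * I * sqrt(pi) * κ * exp(-κ^2/8)/8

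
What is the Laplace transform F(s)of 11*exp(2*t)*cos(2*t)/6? 11*(s - 2)/(6*((s - 2)^2 + 4))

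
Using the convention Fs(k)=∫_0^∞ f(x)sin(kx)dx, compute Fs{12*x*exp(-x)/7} 24*k/(7*(k^2 + 1)^2)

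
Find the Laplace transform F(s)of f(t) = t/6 1/(6*s^2)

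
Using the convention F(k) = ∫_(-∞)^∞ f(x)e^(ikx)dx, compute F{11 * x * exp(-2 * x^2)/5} 11 * sqrt(2) * I * sqrt(pi) * k * exp(-k^2/8)/40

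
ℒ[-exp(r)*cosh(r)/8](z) (1 - z)/(8*z*(z - 2))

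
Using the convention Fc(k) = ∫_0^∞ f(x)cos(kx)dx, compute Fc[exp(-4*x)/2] 2/(k^2 + 16)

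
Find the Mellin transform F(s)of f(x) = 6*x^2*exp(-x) 6*gamma(s + 2)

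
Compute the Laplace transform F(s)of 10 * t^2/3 20/(3 * s^3)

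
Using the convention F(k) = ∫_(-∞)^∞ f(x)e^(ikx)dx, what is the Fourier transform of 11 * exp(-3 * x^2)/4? 11 * sqrt(3) * sqrt(pi) * exp(-k^2/12)/12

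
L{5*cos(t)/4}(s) 5*s/(4*(s^2 + 1))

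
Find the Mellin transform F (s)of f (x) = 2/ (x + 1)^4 gamma (s) * gamma (4 - s)/3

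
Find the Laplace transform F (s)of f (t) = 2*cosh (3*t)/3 2*s/ (3*(s^2 - 9))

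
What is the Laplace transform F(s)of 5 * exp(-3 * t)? 5/(s+3)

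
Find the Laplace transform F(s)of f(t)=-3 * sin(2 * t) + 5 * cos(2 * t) 5 * s/(s^2 + 4)-6/(s^2 + 4)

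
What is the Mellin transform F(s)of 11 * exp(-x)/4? 11 * gamma(s)/4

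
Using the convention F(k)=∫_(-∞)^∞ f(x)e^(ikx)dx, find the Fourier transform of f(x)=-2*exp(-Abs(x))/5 -4/(5*k^2 + 5)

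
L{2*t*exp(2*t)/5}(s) 2/(5*(s - 2)^2)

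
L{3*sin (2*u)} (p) 6/ (p^2 + 4)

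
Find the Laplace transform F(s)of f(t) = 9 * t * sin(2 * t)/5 36 * s/(5 * (s^2 + 4)^2)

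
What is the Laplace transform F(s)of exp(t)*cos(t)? (s - 1)/((s - 1)^2 + 1)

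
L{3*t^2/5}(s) 6/(5*s^3)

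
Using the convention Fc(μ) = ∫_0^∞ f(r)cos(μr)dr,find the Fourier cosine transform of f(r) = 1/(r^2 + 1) pi*exp(-μ)/2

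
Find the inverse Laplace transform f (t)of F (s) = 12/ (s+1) 12 * exp (-t)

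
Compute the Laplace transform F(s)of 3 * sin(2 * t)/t 3 * atan(2/s)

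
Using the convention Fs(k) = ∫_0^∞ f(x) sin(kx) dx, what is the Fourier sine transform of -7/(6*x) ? -7*pi/12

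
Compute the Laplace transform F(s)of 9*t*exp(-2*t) 9/(s + 2)^2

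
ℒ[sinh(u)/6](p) 1/(6*(p^2 - 1))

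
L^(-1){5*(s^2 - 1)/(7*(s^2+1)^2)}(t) 5*t*cos(t)/7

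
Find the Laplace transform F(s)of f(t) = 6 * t 6/s^2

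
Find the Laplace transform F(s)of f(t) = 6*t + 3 6/s^2 + 3/s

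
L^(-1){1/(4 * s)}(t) 1/4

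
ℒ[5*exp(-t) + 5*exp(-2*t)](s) 5/(s + 1) + 5/(s + 2)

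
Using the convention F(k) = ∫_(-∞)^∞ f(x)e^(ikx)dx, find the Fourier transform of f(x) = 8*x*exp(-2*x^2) sqrt(2)*I*sqrt(pi)*k*exp(-k^2/8)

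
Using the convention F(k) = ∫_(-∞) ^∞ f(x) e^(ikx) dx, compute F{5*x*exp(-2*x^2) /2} 5*sqrt(2)*I*sqrt(pi)*k*exp(-k^2/8) /16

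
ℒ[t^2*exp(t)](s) 2/(s - 1)^3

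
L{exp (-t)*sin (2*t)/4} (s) 1/ (2*( (s+1)^2+4))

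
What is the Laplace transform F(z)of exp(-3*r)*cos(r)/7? (z + 3)/(7*((z + 3)^2 + 1))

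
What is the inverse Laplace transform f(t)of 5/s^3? 5 * t^2/2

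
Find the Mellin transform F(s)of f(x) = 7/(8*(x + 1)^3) 7*pi*(s - 2)*(s - 1)/(16*sin(pi*s))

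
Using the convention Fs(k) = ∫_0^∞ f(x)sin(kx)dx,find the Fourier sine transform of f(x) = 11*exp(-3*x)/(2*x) 11*atan(k/3)/2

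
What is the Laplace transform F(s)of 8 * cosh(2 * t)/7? 8 * s/(7 * (s^2 - 4))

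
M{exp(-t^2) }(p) gamma(p/2) /2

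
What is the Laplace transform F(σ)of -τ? -1/σ^2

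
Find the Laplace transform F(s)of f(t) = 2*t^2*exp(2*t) 4/(s - 2)^3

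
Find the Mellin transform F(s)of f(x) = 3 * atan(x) -3 * pi * sec(pi * s/2)/(2 * s)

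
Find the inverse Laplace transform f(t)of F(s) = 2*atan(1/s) 2*sin(t)/t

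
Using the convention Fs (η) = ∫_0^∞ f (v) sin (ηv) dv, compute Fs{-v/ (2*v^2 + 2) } -pi*exp (-η) /4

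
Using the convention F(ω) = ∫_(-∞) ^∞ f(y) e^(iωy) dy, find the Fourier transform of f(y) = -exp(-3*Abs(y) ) -6/(ω^2 + 9) 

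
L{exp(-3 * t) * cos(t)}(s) (s + 3)/((s + 3)^2 + 1)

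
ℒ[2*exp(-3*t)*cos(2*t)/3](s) 2*(s + 3)/(3*((s + 3)^2 + 4))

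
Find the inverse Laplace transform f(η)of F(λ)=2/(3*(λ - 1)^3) η^2*exp(η)/3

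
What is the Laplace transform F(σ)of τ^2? 2/σ^3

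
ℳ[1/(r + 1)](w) pi * csc(pi * w)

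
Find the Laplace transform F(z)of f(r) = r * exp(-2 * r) (z+2)^(-2)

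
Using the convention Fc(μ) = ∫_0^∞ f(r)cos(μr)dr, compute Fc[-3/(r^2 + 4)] -3*pi*exp(-2*μ)/4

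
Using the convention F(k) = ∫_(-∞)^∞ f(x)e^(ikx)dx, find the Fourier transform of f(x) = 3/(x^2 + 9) pi*exp(-3*Abs(k))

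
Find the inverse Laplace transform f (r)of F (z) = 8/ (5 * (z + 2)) 8 * exp (-2 * r)/5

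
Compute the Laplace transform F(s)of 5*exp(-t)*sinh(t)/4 5/(4*s*(s + 2))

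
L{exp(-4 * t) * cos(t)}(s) (s + 4)/((s + 4)^2 + 1)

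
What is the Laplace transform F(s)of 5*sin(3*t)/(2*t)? 5*atan(3/s)/2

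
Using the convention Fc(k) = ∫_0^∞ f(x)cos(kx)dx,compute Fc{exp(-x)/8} 1/(8*(k^2 + 1))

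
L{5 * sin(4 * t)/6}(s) 10/(3 * (s^2 + 16))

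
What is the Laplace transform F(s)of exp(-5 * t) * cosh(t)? (s + 5)/((s + 5)^2 - 1)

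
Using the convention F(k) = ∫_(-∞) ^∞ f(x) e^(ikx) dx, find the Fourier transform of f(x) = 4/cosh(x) 4 * pi/cosh(pi * k/2) 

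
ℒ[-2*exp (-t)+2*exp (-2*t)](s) 2/ (s+2) - 2/ (s+1)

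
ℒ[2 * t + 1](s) 2/s^2 + 1/s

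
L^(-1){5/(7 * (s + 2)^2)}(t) 5 * t * exp(-2 * t)/7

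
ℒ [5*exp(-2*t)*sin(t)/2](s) 5/(2*((s + 2)^2 + 1))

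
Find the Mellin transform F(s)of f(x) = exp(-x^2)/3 gamma(s/2)/6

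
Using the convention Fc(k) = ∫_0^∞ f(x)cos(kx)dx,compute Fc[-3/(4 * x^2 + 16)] -3 * pi * exp(-2 * k)/16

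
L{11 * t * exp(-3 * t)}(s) 11/(s + 3)^2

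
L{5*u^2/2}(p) 5/p^3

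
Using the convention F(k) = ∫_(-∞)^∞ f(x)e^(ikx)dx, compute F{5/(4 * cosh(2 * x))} 5 * pi/(8 * cosh(pi * k/4))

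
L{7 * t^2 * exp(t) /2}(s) 7/(s - 1) ^3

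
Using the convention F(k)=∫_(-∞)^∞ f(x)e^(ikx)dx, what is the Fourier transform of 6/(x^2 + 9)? 2*pi*exp(-3*Abs(k))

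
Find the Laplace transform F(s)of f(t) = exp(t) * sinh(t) 1/(s * (s - 2))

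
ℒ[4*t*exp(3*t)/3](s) 4/(3*(s - 3)^2)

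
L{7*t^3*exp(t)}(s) 42/(s - 1)^4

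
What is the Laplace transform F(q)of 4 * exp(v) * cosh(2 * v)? 4 * (q - 1)/((q - 1)^2 - 4)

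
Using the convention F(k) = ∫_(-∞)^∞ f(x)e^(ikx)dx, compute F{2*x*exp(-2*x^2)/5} sqrt(2)*I*sqrt(pi)*k*exp(-k^2/8)/20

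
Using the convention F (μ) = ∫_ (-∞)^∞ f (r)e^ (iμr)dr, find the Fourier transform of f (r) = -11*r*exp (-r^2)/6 -11*I*sqrt (pi)*μ*exp (-μ^2/4)/12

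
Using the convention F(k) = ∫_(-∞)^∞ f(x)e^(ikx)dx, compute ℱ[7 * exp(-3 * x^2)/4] 7 * sqrt(3) * sqrt(pi) * exp(-k^2/12)/12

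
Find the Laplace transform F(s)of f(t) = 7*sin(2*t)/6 7/(3*(s^2 + 4))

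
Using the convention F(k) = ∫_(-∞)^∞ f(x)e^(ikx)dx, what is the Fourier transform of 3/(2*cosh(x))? 3*pi/(2*cosh(pi*k/2))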